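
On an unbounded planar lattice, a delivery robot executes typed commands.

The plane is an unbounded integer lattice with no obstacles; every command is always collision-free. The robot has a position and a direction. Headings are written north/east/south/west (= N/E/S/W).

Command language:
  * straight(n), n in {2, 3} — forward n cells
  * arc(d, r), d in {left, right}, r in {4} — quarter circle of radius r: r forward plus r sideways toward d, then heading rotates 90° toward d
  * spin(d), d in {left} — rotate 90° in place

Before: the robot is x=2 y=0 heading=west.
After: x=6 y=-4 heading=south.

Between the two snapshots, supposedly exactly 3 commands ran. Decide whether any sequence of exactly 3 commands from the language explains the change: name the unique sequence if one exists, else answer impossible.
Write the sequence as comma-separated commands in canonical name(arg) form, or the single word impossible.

spin(left), spin(left), arc(right, 4)

key: position moved to (6,-4) AND the heading swung to S — translation plus rotation needed
initial: x=2 y=0 heading=west
t=1 spin(left) ⇒ x=2 y=0 heading=south
t=2 spin(left) ⇒ x=2 y=0 heading=east
t=3 arc(right, 4) ⇒ x=6 y=-4 heading=south
no rival 3-sequence matches.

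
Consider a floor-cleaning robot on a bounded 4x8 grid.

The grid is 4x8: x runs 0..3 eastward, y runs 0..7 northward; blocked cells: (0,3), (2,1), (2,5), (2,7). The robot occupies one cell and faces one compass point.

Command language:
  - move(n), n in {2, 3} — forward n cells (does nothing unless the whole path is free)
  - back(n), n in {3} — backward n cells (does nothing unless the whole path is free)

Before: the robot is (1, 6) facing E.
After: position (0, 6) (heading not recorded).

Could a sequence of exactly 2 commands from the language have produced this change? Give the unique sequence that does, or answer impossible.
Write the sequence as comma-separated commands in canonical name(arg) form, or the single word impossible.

key: running back(3) before move(2) would end elsewhere — order is forced
t0: (1, 6) facing E
[1] after move(2): (3, 6) facing E
[2] after back(3): (0, 6) facing E
all 9 alternatives checked — unique.

move(2), back(3)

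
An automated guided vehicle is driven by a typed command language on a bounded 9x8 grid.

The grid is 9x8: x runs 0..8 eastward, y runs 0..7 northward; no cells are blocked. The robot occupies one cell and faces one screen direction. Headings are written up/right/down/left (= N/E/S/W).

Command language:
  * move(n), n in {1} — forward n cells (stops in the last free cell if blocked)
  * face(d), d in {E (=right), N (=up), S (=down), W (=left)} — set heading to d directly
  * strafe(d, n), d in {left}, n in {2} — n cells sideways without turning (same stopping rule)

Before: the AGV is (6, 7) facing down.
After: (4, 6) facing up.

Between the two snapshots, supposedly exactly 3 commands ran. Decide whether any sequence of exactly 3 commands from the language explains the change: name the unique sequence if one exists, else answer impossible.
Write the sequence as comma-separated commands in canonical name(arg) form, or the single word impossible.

move(1), face(N), strafe(left, 2)

key: cell and facing (now N) both changed — the 3 commands mix motion and turning
t0: (6, 7) facing down
step 1 (move(1)): (6, 6) facing down
step 2 (face(N)): (6, 6) facing up
step 3 (strafe(left, 2)): (4, 6) facing up
all 216 alternatives checked — unique.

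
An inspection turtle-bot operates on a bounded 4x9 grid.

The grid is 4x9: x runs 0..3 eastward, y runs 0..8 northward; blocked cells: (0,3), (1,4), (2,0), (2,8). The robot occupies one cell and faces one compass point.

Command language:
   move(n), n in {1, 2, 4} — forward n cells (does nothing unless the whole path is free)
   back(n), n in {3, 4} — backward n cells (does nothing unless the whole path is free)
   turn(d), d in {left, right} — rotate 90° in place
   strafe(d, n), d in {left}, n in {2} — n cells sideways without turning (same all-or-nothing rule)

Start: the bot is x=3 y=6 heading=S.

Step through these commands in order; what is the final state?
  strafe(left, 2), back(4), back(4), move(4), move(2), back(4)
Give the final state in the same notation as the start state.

start: x=3 y=6 heading=S
t=1 strafe(left, 2) ⇒ x=3 y=6 heading=S
t=2 back(4) ⇒ x=3 y=6 heading=S
t=3 back(4) ⇒ x=3 y=6 heading=S
t=4 move(4) ⇒ x=3 y=2 heading=S
t=5 move(2) ⇒ x=3 y=0 heading=S
t=6 back(4) ⇒ x=3 y=4 heading=S

x=3 y=4 heading=S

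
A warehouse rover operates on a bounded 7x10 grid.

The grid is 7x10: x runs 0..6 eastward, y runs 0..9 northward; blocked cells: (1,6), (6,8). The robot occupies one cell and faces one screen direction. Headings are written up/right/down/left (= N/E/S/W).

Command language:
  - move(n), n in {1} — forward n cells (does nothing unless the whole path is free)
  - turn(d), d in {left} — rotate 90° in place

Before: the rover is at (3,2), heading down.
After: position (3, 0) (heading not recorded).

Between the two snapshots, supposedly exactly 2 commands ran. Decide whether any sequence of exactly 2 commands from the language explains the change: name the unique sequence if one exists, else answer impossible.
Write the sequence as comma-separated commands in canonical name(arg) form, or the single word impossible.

move(1), move(1)

begin: at (3,2), heading down
1. move(1) → at (3,1), heading down
2. move(1) → at (3,0), heading down
no rival 2-sequence matches.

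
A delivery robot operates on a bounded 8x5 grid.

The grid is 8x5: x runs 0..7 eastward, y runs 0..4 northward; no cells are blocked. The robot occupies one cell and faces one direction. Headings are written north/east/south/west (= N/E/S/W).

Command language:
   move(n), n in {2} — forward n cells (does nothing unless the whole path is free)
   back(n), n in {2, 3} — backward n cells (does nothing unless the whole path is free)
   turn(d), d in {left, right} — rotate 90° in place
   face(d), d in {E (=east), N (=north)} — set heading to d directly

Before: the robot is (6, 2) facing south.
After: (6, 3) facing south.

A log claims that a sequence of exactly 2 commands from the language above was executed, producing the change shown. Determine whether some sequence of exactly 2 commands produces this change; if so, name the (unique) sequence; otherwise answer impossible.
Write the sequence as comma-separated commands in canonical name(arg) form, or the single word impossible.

move(2), back(3)

key: order matters: swapping move(2) and back(3) lands elsewhere
begin: (6, 2) facing south
t=1 move(2) ⇒ (6, 0) facing south
t=2 back(3) ⇒ (6, 3) facing south
no other 2-command option fits: unique.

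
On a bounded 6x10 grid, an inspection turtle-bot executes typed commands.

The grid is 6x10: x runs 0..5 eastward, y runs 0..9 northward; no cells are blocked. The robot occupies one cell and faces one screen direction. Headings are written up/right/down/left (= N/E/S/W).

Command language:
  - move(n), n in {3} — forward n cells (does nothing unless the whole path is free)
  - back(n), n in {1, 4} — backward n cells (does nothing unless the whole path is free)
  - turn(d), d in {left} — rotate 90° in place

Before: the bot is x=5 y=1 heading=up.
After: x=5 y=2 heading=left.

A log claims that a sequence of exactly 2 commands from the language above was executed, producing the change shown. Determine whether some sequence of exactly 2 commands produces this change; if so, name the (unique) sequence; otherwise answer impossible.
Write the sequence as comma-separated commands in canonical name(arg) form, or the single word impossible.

checked all 2-command options: none fits.

impossible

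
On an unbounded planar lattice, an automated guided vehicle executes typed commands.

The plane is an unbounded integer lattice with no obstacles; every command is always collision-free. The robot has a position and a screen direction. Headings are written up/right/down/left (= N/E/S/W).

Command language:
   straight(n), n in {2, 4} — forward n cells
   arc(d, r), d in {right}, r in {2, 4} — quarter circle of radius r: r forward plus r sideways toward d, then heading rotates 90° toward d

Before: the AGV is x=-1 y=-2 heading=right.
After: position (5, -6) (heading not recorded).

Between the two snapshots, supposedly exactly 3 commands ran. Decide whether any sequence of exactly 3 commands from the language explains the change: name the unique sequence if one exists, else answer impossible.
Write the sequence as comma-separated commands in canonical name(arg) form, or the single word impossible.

key: order matters: swapping straight(4) and straight(2) lands elsewhere
from: x=-1 y=-2 heading=right
[1] after straight(4): x=3 y=-2 heading=right
[2] after arc(right, 2): x=5 y=-4 heading=down
[3] after straight(2): x=5 y=-6 heading=down
no rival 3-sequence matches.

straight(4), arc(right, 2), straight(2)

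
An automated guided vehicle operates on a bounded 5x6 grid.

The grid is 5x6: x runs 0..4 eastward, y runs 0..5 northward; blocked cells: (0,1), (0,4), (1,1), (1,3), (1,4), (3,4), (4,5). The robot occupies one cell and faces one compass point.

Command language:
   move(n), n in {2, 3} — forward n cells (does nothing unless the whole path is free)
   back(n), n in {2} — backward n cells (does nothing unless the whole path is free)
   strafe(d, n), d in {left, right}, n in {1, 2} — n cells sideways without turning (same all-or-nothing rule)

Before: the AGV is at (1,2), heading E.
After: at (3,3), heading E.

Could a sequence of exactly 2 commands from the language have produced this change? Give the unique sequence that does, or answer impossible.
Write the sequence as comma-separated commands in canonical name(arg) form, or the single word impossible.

move(2), strafe(left, 1)

key: still facing E at the end — nothing in the sequence rotates
initial: at (1,2), heading E
t=1 move(2) ⇒ at (3,2), heading E
t=2 strafe(left, 1) ⇒ at (3,3), heading E
no other 2-command option fits: unique.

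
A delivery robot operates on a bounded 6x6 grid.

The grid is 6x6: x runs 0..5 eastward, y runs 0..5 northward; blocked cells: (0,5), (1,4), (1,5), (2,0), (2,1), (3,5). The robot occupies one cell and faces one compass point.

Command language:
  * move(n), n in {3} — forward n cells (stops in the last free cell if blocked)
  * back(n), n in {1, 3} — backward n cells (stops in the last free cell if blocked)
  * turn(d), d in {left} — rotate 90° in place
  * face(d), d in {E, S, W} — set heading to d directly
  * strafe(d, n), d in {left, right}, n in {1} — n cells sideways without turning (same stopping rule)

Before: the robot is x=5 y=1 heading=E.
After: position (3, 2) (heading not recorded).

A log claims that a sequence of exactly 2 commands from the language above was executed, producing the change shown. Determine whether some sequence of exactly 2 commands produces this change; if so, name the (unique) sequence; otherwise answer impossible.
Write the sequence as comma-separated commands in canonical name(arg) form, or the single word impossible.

back(3), strafe(left, 1)

key: back(3) is stopped early by the blocked cell at (2,1)
t0: x=5 y=1 heading=E
[1] after back(3): x=3 y=1 heading=E
[2] after strafe(left, 1): x=3 y=2 heading=E
uniquely the one of 81 2-step routes that fits.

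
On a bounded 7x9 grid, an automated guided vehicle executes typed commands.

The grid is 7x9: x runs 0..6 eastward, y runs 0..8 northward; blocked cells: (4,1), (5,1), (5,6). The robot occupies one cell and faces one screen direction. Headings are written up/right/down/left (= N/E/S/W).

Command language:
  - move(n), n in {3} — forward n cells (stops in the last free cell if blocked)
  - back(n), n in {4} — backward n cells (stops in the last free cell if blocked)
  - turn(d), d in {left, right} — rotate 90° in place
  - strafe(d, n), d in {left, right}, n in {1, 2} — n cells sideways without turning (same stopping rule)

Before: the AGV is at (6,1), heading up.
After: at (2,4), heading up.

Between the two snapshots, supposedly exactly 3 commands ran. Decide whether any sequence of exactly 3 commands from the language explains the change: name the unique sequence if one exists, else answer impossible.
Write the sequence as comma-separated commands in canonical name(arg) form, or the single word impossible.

move(3), strafe(left, 2), strafe(left, 2)

key: heading stays N — no command in the sequence turns
begin: at (6,1), heading up
[1] after move(3): at (6,4), heading up
[2] after strafe(left, 2): at (4,4), heading up
[3] after strafe(left, 2): at (2,4), heading up
all 512 alternatives checked — unique.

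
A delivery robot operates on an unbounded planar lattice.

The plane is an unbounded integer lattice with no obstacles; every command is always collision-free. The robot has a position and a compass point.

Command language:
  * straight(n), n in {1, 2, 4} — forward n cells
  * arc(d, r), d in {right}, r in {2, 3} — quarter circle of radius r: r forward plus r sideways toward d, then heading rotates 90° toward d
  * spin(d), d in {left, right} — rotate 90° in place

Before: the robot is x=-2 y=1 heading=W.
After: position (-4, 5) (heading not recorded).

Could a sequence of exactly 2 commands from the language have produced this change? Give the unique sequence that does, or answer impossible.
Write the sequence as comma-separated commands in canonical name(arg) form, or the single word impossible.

key: order matters: swapping arc(right, 2) and straight(2) lands elsewhere
start: x=-2 y=1 heading=W
[1] after arc(right, 2): x=-4 y=3 heading=N
[2] after straight(2): x=-4 y=5 heading=N
no rival 2-sequence matches.

arc(right, 2), straight(2)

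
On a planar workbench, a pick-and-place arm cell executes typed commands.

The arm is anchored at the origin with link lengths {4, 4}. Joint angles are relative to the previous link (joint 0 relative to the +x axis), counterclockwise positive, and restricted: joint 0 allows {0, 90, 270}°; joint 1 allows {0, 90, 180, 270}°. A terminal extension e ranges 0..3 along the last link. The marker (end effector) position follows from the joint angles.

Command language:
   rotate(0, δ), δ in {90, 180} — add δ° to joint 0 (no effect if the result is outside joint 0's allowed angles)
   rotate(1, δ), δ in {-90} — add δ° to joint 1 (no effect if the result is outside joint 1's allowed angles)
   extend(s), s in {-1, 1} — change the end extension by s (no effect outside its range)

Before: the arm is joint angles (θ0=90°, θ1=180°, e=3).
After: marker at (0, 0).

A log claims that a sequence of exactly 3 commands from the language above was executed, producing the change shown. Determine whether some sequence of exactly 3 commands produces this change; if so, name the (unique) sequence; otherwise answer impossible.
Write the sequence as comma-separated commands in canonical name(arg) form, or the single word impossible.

extend(-1), extend(-1), extend(-1)

initial: joint angles (θ0=90°, θ1=180°, e=3)
1. extend(-1) → joint angles (θ0=90°, θ1=180°, e=2)
2. extend(-1) → joint angles (θ0=90°, θ1=180°, e=1)
3. extend(-1) → joint angles (θ0=90°, θ1=180°, e=0)
no other 3-command option fits: unique.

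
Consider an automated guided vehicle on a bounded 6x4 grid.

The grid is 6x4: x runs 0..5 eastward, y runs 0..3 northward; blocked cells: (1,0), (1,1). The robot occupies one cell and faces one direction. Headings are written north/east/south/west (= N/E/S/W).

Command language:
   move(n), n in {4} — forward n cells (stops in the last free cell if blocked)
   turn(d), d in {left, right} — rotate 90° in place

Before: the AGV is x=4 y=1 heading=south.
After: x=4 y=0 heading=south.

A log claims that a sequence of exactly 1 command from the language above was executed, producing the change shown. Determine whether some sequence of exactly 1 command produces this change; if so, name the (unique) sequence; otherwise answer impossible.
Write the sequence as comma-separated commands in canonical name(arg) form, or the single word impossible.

key: heading stays S — the single command does not turn
start: x=4 y=1 heading=south
[1] after move(4): x=4 y=0 heading=south
no other 1-command option fits: unique.

move(4)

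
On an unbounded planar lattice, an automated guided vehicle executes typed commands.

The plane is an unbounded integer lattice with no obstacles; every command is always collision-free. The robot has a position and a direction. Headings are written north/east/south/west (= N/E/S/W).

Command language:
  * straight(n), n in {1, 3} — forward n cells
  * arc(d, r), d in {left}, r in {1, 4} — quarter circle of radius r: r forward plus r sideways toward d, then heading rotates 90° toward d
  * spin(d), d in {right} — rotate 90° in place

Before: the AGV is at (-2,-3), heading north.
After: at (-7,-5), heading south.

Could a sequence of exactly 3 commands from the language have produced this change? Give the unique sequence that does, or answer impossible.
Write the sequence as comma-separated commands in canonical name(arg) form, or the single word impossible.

key: cell and facing (now S) both changed — the 3 commands mix motion and turning
start: at (-2,-3), heading north
1. straight(1) → at (-2,-2), heading north
2. arc(left, 1) → at (-3,-1), heading west
3. arc(left, 4) → at (-7,-5), heading south
uniquely the one of 125 3-step routes that fits.

straight(1), arc(left, 1), arc(left, 4)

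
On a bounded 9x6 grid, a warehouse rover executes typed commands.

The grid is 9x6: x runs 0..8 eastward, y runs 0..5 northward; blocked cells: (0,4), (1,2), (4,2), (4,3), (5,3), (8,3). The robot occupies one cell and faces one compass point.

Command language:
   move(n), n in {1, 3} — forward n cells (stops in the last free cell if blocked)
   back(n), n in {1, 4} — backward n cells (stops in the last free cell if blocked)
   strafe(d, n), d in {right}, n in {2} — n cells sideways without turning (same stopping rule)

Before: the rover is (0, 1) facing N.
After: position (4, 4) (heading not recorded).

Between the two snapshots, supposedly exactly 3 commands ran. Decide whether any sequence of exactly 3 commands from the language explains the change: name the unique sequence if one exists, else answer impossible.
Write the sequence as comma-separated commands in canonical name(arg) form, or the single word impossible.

strafe(right, 2), move(3), strafe(right, 2)

begin: (0, 1) facing N
1. strafe(right, 2) → (2, 1) facing N
2. move(3) → (2, 4) facing N
3. strafe(right, 2) → (4, 4) facing N
no other 3-command option fits: unique.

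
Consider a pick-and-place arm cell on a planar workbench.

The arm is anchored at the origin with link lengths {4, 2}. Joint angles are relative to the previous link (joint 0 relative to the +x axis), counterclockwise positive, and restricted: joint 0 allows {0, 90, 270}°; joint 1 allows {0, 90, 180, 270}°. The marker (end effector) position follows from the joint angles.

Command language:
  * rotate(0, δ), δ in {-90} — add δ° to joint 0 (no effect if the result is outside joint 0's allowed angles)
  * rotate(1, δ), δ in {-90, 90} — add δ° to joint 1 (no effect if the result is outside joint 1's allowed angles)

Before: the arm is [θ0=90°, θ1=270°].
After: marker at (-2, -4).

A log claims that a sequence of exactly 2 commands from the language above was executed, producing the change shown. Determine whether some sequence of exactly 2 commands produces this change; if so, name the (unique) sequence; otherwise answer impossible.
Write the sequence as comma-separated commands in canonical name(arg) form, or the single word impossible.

from: [θ0=90°, θ1=270°]
[1] after rotate(0, -90): [θ0=0°, θ1=270°]
[2] after rotate(0, -90): [θ0=270°, θ1=270°]
no other 2-command option fits: unique.

rotate(0, -90), rotate(0, -90)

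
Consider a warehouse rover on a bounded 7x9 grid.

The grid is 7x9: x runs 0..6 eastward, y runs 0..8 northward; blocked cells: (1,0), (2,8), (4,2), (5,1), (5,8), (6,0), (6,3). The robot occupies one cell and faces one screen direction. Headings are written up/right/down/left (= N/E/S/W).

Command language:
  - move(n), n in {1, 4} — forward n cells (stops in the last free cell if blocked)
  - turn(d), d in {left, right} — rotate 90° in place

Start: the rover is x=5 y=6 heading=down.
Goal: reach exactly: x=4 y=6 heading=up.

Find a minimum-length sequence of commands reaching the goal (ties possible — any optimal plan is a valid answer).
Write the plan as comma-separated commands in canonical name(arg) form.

turn(right), move(1), turn(right)

t0: x=5 y=6 heading=down
1. turn(right) → x=5 y=6 heading=left
2. move(1) → x=4 y=6 heading=left
3. turn(right) → x=4 y=6 heading=up
nothing shorter than 3 reaches the goal.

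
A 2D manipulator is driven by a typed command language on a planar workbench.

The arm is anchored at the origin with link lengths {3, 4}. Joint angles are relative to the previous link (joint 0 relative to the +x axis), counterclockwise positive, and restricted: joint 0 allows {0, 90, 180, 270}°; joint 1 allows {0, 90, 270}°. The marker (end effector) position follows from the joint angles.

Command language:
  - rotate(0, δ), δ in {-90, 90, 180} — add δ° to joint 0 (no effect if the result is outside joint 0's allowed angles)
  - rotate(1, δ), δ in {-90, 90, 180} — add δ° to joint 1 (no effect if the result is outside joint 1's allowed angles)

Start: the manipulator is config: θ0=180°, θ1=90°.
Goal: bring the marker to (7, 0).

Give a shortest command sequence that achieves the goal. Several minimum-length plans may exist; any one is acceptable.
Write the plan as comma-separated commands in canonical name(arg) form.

begin: config: θ0=180°, θ1=90°
[1] after rotate(0, 180): config: θ0=0°, θ1=90°
[2] after rotate(1, -90): config: θ0=0°, θ1=0°
nothing shorter than 2 reaches the goal.

rotate(0, 180), rotate(1, -90)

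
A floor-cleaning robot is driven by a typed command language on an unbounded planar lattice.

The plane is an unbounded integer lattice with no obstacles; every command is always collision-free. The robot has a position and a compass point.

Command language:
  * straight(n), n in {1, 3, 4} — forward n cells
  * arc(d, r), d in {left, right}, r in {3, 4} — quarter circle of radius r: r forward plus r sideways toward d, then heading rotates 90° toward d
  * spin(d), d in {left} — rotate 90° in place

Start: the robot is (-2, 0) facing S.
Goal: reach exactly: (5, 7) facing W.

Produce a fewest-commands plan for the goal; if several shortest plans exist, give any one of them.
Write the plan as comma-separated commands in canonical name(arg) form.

arc(left, 4), arc(left, 4), arc(right, 3), spin(left), arc(left, 4)

start: (-2, 0) facing S
1. arc(left, 4) → (2, -4) facing E
2. arc(left, 4) → (6, 0) facing N
3. arc(right, 3) → (9, 3) facing E
4. spin(left) → (9, 3) facing N
5. arc(left, 4) → (5, 7) facing W
minimal: 5 command(s), checked below 5.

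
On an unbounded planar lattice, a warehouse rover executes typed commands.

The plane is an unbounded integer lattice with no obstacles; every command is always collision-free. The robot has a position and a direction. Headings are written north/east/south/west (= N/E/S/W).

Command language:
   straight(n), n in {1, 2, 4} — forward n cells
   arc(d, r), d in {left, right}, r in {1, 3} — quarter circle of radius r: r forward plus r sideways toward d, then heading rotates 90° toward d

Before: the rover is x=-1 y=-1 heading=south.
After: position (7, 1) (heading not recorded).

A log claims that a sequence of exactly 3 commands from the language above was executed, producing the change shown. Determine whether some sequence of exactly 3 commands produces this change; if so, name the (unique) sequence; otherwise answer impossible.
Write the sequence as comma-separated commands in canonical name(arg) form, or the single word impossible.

arc(left, 1), straight(4), arc(left, 3)

key: running arc(left, 3) before arc(left, 1) would end elsewhere — order is forced
from: x=-1 y=-1 heading=south
1. arc(left, 1) → x=0 y=-2 heading=east
2. straight(4) → x=4 y=-2 heading=east
3. arc(left, 3) → x=7 y=1 heading=north
no rival 3-sequence matches.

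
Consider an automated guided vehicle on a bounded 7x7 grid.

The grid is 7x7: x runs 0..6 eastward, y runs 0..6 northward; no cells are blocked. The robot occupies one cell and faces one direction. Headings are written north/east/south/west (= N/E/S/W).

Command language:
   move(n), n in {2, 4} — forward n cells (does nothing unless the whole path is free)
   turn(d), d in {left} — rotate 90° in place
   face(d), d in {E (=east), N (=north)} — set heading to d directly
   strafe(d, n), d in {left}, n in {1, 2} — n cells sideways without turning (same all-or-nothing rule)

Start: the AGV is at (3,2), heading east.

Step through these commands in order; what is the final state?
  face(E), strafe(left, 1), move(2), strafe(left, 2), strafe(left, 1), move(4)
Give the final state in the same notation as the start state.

initial: at (3,2), heading east
1. face(E) → at (3,2), heading east
2. strafe(left, 1) → at (3,3), heading east
3. move(2) → at (5,3), heading east
4. strafe(left, 2) → at (5,5), heading east
5. strafe(left, 1) → at (5,6), heading east
6. move(4) → at (5,6), heading east

at (5,6), heading east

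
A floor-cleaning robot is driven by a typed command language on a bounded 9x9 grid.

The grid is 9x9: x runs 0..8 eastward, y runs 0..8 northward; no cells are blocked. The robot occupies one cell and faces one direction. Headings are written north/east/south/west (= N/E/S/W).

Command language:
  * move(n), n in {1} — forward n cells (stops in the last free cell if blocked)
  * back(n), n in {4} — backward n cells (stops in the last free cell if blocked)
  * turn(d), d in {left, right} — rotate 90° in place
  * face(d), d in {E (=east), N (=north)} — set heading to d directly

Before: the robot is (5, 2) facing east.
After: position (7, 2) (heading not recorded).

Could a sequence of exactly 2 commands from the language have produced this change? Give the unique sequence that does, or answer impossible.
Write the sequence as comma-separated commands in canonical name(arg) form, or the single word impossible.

t0: (5, 2) facing east
step 1 (move(1)): (6, 2) facing east
step 2 (move(1)): (7, 2) facing east
all 36 alternatives checked — unique.

move(1), move(1)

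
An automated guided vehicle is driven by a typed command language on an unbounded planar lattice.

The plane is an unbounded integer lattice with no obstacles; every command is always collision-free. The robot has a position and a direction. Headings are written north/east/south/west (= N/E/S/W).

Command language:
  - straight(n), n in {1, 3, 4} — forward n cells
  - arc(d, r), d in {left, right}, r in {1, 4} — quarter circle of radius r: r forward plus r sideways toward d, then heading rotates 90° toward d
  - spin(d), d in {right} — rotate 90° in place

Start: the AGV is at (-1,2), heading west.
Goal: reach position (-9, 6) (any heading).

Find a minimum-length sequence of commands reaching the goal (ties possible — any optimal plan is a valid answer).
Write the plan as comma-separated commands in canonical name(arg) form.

straight(4), arc(right, 4)

start: at (-1,2), heading west
t=1 straight(4) ⇒ at (-5,2), heading west
t=2 arc(right, 4) ⇒ at (-9,6), heading north
no 1-step plan works, so 2 is optimal.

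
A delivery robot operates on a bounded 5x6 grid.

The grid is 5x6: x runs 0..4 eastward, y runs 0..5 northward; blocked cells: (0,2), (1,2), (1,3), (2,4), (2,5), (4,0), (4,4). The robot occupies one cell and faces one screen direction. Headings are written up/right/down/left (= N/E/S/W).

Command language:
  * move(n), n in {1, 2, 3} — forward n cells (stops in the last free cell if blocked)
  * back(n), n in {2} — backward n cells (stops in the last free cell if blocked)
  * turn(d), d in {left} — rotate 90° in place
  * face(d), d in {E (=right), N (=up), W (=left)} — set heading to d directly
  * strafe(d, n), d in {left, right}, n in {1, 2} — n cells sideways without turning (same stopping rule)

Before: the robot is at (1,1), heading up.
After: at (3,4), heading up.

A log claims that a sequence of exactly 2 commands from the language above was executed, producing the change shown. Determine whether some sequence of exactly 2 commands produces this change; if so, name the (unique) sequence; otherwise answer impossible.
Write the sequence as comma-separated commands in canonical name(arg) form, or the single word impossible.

strafe(right, 2), move(3)

key: still facing N at the end — nothing in the sequence rotates
t0: at (1,1), heading up
step 1 (strafe(right, 2)): at (3,1), heading up
step 2 (move(3)): at (3,4), heading up
all 144 alternatives checked — unique.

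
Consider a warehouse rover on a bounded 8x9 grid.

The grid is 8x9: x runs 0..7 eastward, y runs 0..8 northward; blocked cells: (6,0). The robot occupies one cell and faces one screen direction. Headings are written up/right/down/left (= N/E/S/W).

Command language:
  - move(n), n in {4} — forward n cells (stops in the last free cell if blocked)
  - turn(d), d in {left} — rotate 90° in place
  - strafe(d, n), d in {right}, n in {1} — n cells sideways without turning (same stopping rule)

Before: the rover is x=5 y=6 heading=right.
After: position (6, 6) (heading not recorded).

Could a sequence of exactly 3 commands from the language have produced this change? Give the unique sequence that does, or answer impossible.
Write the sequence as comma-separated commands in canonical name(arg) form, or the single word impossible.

turn(left), strafe(right, 1), turn(left)

begin: x=5 y=6 heading=right
1. turn(left) → x=5 y=6 heading=up
2. strafe(right, 1) → x=6 y=6 heading=up
3. turn(left) → x=6 y=6 heading=left
all 27 alternatives checked — unique.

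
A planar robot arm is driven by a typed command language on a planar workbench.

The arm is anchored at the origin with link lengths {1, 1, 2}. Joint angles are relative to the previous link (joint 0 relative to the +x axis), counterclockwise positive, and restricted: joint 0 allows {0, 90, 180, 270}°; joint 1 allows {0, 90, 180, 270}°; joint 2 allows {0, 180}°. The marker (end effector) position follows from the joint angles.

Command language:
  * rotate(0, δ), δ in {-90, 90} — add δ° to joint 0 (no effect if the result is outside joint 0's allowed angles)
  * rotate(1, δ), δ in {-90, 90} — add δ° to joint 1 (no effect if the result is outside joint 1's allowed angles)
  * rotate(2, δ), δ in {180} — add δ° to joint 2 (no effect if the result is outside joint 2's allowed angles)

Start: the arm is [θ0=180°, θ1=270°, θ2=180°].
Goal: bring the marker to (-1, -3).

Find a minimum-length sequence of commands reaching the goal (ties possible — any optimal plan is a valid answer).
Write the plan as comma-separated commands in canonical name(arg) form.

from: [θ0=180°, θ1=270°, θ2=180°]
[1] after rotate(1, -90): [θ0=180°, θ1=180°, θ2=180°]
[2] after rotate(1, -90): [θ0=180°, θ1=90°, θ2=180°]
[3] after rotate(2, 180): [θ0=180°, θ1=90°, θ2=0°]
nothing shorter than 3 reaches the goal.

rotate(1, -90), rotate(1, -90), rotate(2, 180)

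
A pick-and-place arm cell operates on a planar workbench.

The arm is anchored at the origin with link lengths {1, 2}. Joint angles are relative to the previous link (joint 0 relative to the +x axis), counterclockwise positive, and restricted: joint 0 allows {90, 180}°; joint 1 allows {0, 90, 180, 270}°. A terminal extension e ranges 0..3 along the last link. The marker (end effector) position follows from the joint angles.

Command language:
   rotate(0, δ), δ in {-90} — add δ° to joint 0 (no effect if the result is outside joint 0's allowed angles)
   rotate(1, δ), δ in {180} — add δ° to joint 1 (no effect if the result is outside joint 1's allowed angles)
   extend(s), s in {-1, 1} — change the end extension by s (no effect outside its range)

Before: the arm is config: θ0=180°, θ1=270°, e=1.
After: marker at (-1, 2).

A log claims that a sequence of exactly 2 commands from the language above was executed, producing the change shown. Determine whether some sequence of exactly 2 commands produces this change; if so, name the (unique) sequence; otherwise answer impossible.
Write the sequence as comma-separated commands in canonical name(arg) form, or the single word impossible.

extend(-1), extend(-1)

t0: config: θ0=180°, θ1=270°, e=1
step 1 (extend(-1)): config: θ0=180°, θ1=270°, e=0
step 2 (extend(-1)): config: θ0=180°, θ1=270°, e=0
uniquely the one of 16 2-step routes that fits.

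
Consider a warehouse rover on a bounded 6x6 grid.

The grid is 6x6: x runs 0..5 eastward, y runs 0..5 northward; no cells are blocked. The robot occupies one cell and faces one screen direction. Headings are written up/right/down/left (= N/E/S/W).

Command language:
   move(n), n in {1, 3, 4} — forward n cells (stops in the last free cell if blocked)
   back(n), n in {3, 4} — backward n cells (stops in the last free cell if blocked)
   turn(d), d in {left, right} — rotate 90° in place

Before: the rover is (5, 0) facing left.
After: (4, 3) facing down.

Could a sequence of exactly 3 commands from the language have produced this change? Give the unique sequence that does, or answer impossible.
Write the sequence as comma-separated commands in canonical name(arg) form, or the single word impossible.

key: running back(3) before move(1) would end elsewhere — order is forced
t0: (5, 0) facing left
[1] after move(1): (4, 0) facing left
[2] after turn(left): (4, 0) facing down
[3] after back(3): (4, 3) facing down
no other 3-command option fits: unique.

move(1), turn(left), back(3)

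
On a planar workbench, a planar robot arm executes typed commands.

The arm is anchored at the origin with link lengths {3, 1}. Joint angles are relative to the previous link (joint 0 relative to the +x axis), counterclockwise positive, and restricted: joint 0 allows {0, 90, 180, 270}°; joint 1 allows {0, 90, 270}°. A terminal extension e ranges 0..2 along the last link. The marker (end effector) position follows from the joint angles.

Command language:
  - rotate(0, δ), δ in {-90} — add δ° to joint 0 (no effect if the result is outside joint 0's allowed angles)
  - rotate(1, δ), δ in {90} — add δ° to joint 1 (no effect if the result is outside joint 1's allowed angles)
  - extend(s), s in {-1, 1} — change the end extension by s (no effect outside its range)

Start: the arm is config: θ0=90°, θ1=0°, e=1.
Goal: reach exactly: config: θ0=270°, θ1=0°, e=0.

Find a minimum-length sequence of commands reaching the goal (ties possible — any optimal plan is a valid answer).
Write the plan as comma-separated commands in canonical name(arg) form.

begin: config: θ0=90°, θ1=0°, e=1
t=1 rotate(0, -90) ⇒ config: θ0=0°, θ1=0°, e=1
t=2 rotate(0, -90) ⇒ config: θ0=270°, θ1=0°, e=1
t=3 extend(-1) ⇒ config: θ0=270°, θ1=0°, e=0
no 2-step plan works, so 3 is optimal.

rotate(0, -90), rotate(0, -90), extend(-1)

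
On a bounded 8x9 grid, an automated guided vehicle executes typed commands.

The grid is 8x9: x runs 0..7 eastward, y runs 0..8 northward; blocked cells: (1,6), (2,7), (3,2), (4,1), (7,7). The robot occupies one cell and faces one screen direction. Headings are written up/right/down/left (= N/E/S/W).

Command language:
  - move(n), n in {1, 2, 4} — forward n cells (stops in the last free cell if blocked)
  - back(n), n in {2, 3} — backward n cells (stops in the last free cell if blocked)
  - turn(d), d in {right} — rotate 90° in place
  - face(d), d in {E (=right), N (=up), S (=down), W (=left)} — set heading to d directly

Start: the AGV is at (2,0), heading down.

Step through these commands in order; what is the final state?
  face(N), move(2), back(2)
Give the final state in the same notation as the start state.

from: at (2,0), heading down
t=1 face(N) ⇒ at (2,0), heading up
t=2 move(2) ⇒ at (2,2), heading up
t=3 back(2) ⇒ at (2,0), heading up

at (2,0), heading up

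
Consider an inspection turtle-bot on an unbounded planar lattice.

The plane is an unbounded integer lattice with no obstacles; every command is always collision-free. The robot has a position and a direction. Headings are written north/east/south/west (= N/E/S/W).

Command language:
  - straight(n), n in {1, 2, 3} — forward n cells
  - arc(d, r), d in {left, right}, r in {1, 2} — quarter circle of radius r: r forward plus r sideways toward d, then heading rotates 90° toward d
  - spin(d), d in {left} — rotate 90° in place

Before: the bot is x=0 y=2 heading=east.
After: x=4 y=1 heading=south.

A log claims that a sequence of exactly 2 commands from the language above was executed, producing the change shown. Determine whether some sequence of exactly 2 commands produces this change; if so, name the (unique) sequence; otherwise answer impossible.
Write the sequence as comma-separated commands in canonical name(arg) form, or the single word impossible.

key: cell and facing (now S) both changed — the 2 commands mix motion and turning
initial: x=0 y=2 heading=east
1. straight(3) → x=3 y=2 heading=east
2. arc(right, 1) → x=4 y=1 heading=south
all 64 alternatives checked — unique.

straight(3), arc(right, 1)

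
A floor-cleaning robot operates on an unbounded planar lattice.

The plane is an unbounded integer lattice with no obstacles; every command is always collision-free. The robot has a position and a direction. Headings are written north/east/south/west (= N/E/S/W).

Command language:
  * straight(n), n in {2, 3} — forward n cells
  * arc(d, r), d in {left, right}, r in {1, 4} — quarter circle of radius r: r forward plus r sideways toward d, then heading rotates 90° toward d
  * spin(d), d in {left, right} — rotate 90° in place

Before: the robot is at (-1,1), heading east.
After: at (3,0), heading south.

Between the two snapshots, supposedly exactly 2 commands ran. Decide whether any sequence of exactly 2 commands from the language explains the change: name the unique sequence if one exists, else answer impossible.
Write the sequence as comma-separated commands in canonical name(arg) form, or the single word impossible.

straight(3), arc(right, 1)

key: order matters: swapping straight(3) and arc(right, 1) lands elsewhere
begin: at (-1,1), heading east
[1] after straight(3): at (2,1), heading east
[2] after arc(right, 1): at (3,0), heading south
all 64 alternatives checked — unique.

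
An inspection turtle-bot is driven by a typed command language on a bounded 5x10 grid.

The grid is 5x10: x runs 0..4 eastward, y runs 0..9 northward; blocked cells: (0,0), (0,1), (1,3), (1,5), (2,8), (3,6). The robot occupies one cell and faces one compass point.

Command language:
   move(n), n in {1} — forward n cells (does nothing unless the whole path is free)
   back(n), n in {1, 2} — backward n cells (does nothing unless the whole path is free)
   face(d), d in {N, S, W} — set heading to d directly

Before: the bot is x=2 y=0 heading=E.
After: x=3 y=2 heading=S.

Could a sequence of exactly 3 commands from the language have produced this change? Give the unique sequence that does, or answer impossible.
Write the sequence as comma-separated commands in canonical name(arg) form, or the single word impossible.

move(1), face(S), back(2)

key: position moved to (3,2) AND the heading swung to S — translation plus rotation needed
begin: x=2 y=0 heading=E
1. move(1) → x=3 y=0 heading=E
2. face(S) → x=3 y=0 heading=S
3. back(2) → x=3 y=2 heading=S
no other 3-command option fits: unique.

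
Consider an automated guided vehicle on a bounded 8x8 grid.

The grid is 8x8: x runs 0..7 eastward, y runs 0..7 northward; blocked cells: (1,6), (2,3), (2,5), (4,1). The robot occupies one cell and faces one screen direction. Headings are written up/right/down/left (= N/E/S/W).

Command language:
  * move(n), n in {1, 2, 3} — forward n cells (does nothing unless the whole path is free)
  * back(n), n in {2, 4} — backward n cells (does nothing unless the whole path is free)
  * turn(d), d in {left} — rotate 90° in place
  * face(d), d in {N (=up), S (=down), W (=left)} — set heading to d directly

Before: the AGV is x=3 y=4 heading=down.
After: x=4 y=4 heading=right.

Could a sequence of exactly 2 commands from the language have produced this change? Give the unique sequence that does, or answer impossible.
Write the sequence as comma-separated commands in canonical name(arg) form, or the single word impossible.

key: position moved to (4,4) AND the heading swung to E — translation plus rotation needed
initial: x=3 y=4 heading=down
t=1 turn(left) ⇒ x=3 y=4 heading=right
t=2 move(1) ⇒ x=4 y=4 heading=right
no rival 2-sequence matches.

turn(left), move(1)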